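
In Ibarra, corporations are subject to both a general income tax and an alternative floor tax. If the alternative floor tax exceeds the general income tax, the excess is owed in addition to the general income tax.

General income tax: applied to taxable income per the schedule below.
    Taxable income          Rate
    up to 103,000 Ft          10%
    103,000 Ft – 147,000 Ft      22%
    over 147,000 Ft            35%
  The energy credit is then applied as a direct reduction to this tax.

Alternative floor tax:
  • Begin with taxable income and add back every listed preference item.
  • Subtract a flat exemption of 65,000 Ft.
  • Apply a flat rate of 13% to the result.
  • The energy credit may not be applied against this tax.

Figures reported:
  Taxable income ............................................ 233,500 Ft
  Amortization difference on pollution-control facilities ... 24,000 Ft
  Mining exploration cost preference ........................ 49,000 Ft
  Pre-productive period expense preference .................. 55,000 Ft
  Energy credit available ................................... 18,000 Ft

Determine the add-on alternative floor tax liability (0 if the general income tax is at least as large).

General income tax:
  103,000 Ft × 10% = 10,300 Ft
  44,000 Ft × 22% = 9,680 Ft
  86,500 Ft × 35% = 30,275 Ft
  → 50,255 Ft
  Less energy credit 18,000 Ft → 32,255 Ft

Alternative floor tax:
  Adjusted income: 233,500 Ft + 24,000 Ft + 49,000 Ft + 55,000 Ft = 361,500 Ft
  Less exemption 65,000 Ft → base 296,500 Ft
  296,500 Ft × 13% = 38,545 Ft

Excess of alternative floor tax over general income tax: 38,545 Ft − 32,255 Ft = 6,290 Ft.

6,290 Ft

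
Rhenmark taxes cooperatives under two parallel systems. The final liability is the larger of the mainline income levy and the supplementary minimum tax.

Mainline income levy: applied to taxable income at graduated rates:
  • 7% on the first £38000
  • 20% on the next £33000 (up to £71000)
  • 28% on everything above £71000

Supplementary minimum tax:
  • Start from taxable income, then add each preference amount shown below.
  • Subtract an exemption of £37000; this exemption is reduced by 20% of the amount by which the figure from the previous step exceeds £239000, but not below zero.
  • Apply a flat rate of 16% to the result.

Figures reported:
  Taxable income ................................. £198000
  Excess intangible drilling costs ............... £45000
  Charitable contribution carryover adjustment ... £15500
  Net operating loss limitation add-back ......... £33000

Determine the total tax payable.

£44820

Supplementary minimum tax:
  Adjusted income: £198000 + £45000 + £15500 + £33000 = £291500
  Exemption: £37000 − 20% × (£291500 − £239000) = £37000 − £10500 = £26500
  Base: £291500 − £26500 = £265000
  £265000 × 16% = £42400

Mainline income levy:
  £38000 × 7% = £2660
  £33000 × 20% = £6600
  £127000 × 28% = £35560
  → £44820

£44820 > £42400, so the mainline income levy governs.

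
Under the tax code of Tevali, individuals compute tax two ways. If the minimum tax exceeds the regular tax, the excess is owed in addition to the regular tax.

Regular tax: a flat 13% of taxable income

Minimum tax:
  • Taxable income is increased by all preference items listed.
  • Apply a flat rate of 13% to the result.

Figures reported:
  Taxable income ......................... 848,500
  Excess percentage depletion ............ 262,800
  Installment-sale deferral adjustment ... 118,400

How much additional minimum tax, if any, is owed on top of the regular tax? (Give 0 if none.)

49,556

Minimum tax:
  Adjusted income: 848,500 + 262,800 + 118,400 = 1,229,700
  1,229,700 × 13% = 159,861

Regular tax:
  848,500 × 13% = 110,305

Excess of minimum tax over regular tax: 159,861 − 110,305 = 49,556.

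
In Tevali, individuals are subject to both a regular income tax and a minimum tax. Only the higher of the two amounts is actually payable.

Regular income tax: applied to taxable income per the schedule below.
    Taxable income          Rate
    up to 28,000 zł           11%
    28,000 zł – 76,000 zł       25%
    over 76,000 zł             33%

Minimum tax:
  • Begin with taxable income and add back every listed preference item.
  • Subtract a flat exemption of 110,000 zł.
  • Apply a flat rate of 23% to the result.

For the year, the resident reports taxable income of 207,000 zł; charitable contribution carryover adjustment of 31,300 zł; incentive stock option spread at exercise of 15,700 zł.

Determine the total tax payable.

Minimum tax:
  Adjusted income: 207,000 zł + 31,300 zł + 15,700 zł = 254,000 zł
  Less exemption 110,000 zł → base 144,000 zł
  144,000 zł × 23% = 33,120 zł

Regular income tax:
  28,000 zł × 11% = 3,080 zł
  48,000 zł × 25% = 12,000 zł
  131,000 zł × 33% = 43,230 zł
  → 58,310 zł

58,310 zł > 33,120 zł, so the regular income tax governs.

58,310 zł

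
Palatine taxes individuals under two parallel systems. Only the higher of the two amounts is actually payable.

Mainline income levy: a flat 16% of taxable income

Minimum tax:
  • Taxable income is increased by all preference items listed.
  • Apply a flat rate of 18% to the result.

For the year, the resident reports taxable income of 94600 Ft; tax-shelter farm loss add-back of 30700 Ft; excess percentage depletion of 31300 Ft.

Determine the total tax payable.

Minimum tax:
  Adjusted income: 94600 Ft + 30700 Ft + 31300 Ft = 156600 Ft
  156600 Ft × 18% = 28188 Ft

Mainline income levy:
  94600 Ft × 16% = 15136 Ft

28188 Ft > 15136 Ft, so the minimum tax is the binding amount.

28188 Ft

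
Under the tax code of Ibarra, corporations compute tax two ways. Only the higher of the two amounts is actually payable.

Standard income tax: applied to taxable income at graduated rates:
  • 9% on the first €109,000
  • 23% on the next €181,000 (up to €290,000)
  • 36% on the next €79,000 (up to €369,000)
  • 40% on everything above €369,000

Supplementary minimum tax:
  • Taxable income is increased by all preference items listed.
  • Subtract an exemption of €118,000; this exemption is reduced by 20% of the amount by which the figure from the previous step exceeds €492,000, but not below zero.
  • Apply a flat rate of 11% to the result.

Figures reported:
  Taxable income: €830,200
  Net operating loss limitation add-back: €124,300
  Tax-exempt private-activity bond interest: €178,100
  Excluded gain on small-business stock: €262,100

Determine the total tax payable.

€264,360

Standard income tax:
  €109,000 × 9% = €9,810
  €181,000 × 23% = €41,630
  €79,000 × 36% = €28,440
  €461,200 × 40% = €184,480
  → €264,360

Supplementary minimum tax:
  Adjusted income: €830,200 + €124,300 + €178,100 + €262,100 = €1,394,700
  Exemption: 20% × (€1,394,700 − €492,000) = €180,540 ≥ €118,000, so the exemption is fully phased out
  Base: €1,394,700 − €0 = €1,394,700
  €1,394,700 × 11% = €153,417

€264,360 > €153,417, so the standard income tax governs.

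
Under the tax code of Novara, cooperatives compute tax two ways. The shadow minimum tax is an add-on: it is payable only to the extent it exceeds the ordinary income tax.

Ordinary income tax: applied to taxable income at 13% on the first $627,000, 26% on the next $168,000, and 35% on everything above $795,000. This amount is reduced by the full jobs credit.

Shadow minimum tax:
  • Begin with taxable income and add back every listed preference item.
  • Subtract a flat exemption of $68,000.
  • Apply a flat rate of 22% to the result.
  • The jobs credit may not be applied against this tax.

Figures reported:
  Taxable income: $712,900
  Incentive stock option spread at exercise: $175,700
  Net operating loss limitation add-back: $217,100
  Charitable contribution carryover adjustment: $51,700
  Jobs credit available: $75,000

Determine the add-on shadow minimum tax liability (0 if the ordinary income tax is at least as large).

Ordinary income tax:
  $627,000 × 13% = $81,510
  $85,900 × 26% = $22,334
  → $103,844
  Less jobs credit $75,000 → $28,844

Shadow minimum tax:
  Adjusted income: $712,900 + $175,700 + $217,100 + $51,700 = $1,157,400
  Less exemption $68,000 → base $1,089,400
  $1,089,400 × 22% = $239,668

Excess of shadow minimum tax over ordinary income tax: $239,668 − $28,844 = $210,824.

$210,824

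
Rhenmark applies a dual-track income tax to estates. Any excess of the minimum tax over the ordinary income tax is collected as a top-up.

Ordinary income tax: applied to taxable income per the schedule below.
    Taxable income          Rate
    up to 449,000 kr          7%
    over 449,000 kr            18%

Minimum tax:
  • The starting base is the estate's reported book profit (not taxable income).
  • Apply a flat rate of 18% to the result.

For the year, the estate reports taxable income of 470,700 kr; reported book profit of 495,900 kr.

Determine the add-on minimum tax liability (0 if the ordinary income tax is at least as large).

53,926 kr

Minimum tax:
  Base (reported book profit): 495,900 kr
  495,900 kr × 18% = 89,262 kr

Ordinary income tax:
  449,000 kr × 7% = 31,430 kr
  21,700 kr × 18% = 3,906 kr
  → 35,336 kr

Excess of minimum tax over ordinary income tax: 89,262 kr − 35,336 kr = 53,926 kr.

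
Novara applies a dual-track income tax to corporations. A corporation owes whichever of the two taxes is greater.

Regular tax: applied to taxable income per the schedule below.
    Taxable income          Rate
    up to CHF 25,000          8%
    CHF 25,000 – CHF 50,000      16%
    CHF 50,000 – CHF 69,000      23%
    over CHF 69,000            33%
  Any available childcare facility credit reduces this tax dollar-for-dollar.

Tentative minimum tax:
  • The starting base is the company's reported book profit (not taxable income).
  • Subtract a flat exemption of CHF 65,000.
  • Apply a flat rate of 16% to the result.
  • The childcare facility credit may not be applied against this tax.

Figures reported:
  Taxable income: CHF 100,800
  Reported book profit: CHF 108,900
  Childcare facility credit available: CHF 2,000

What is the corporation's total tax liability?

CHF 18,864

Regular tax:
  CHF 25,000 × 8% = CHF 2,000
  CHF 25,000 × 16% = CHF 4,000
  CHF 19,000 × 23% = CHF 4,370
  CHF 31,800 × 33% = CHF 10,494
  → CHF 20,864
  Less childcare facility credit CHF 2,000 → CHF 18,864

Tentative minimum tax:
  Base (reported book profit): CHF 108,900
  Less exemption CHF 65,000 → base CHF 43,900
  CHF 43,900 × 16% = CHF 7,024

CHF 18,864 > CHF 7,024, so the regular tax governs.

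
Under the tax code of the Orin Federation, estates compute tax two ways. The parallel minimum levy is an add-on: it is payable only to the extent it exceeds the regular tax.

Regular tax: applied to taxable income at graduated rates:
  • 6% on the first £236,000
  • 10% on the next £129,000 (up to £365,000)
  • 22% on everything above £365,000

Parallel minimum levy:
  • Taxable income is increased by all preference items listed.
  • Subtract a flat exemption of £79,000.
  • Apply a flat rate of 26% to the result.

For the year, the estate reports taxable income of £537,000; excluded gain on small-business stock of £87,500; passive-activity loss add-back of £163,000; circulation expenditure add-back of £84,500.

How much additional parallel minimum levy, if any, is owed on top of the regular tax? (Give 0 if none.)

Parallel minimum levy:
  Adjusted income: £537,000 + £87,500 + £163,000 + £84,500 = £872,000
  Less exemption £79,000 → base £793,000
  £793,000 × 26% = £206,180

Regular tax:
  £236,000 × 6% = £14,160
  £129,000 × 10% = £12,900
  £172,000 × 22% = £37,840
  → £64,900

Excess of parallel minimum levy over regular tax: £206,180 − £64,900 = £141,280.

£141,280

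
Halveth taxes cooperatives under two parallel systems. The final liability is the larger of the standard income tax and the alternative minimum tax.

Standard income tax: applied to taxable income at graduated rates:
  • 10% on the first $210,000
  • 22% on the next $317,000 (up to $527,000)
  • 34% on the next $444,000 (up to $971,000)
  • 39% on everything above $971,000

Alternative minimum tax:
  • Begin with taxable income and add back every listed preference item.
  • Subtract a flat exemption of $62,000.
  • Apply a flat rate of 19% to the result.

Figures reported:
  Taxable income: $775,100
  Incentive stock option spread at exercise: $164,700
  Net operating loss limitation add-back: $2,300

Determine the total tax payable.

Standard income tax:
  $210,000 × 10% = $21,000
  $317,000 × 22% = $69,740
  $248,100 × 34% = $84,354
  → $175,094

Alternative minimum tax:
  Adjusted income: $775,100 + $164,700 + $2,300 = $942,100
  Less exemption $62,000 → base $880,100
  $880,100 × 19% = $167,219

$175,094 > $167,219, so the standard income tax governs.

$175,094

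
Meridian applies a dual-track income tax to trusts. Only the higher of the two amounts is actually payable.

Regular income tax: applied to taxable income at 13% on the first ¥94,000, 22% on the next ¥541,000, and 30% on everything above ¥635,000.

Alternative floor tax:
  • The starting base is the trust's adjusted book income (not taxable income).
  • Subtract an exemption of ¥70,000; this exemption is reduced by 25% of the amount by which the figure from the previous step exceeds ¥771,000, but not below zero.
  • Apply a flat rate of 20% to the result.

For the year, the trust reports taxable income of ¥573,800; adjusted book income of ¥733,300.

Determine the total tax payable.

¥132,660

Regular income tax:
  ¥94,000 × 13% = ¥12,220
  ¥479,800 × 22% = ¥105,556
  → ¥117,776

Alternative floor tax:
  Base (adjusted book income): ¥733,300
  Exemption: ¥733,300 ≤ ¥771,000, so full ¥70,000 applies
  Base: ¥733,300 − ¥70,000 = ¥663,300
  ¥663,300 × 20% = ¥132,660

¥132,660 > ¥117,776, so the alternative floor tax is the binding amount.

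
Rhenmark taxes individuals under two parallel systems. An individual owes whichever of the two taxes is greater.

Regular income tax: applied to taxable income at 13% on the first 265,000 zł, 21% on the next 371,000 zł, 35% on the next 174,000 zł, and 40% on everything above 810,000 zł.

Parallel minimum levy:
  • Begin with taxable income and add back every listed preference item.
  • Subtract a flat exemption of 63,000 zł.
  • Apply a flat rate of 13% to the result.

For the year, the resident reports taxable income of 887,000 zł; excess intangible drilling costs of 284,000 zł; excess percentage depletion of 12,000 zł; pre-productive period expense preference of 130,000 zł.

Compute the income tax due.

Parallel minimum levy:
  Adjusted income: 887,000 zł + 284,000 zł + 12,000 zł + 130,000 zł = 1,313,000 zł
  Less exemption 63,000 zł → base 1,250,000 zł
  1,250,000 zł × 13% = 162,500 zł

Regular income tax:
  265,000 zł × 13% = 34,450 zł
  371,000 zł × 21% = 77,910 zł
  174,000 zł × 35% = 60,900 zł
  77,000 zł × 40% = 30,800 zł
  → 204,060 zł

204,060 zł > 162,500 zł, so the regular income tax governs.

204,060 zł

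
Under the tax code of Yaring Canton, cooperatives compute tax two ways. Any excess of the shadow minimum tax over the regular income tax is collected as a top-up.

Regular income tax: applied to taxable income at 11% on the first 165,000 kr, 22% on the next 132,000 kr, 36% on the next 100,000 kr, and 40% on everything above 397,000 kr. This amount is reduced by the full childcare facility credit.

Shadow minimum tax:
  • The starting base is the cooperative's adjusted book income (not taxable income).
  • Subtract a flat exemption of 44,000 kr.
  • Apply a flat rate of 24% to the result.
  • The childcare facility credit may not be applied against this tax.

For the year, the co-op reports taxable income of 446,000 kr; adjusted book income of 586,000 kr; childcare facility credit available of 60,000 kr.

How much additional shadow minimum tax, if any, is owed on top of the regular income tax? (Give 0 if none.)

87,290 kr

Regular income tax:
  165,000 kr × 11% = 18,150 kr
  132,000 kr × 22% = 29,040 kr
  100,000 kr × 36% = 36,000 kr
  49,000 kr × 40% = 19,600 kr
  → 102,790 kr
  Less childcare facility credit 60,000 kr → 42,790 kr

Shadow minimum tax:
  Base (adjusted book income): 586,000 kr
  Less exemption 44,000 kr → base 542,000 kr
  542,000 kr × 24% = 130,080 kr

Excess of shadow minimum tax over regular income tax: 130,080 kr − 42,790 kr = 87,290 kr.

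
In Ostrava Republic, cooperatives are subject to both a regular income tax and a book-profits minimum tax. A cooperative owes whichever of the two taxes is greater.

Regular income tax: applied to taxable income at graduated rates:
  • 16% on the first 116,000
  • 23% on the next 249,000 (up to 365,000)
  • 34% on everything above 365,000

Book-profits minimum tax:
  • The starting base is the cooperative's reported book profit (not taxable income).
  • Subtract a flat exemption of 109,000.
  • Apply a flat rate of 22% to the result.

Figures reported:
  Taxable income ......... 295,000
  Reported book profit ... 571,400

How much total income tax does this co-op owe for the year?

Book-profits minimum tax:
  Base (reported book profit): 571,400
  Less exemption 109,000 → base 462,400
  462,400 × 22% = 101,728

Regular income tax:
  116,000 × 16% = 18,560
  179,000 × 23% = 41,170
  → 59,730

101,728 > 59,730, so the book-profits minimum tax is the binding amount.

101,728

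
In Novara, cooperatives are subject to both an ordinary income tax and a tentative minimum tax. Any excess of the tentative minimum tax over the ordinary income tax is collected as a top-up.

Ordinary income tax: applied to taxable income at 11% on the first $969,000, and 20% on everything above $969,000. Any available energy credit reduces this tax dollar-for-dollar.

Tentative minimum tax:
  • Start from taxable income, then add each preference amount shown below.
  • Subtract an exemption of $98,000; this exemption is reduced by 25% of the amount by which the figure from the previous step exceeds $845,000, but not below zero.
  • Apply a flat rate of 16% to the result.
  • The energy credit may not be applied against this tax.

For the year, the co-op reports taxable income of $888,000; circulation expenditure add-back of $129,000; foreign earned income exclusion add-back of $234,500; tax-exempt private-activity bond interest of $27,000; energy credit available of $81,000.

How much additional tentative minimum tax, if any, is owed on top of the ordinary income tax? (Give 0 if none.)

Tentative minimum tax:
  Adjusted income: $888,000 + $129,000 + $234,500 + $27,000 = $1,278,500
  Exemption: 25% × ($1,278,500 − $845,000) = $108,375 ≥ $98,000, so the exemption is fully phased out
  Base: $1,278,500 − $0 = $1,278,500
  $1,278,500 × 16% = $204,560

Ordinary income tax:
  $888,000 × 11% = $97,680
  Less energy credit $81,000 → $16,680

Excess of tentative minimum tax over ordinary income tax: $204,560 − $16,680 = $187,880.

$187,880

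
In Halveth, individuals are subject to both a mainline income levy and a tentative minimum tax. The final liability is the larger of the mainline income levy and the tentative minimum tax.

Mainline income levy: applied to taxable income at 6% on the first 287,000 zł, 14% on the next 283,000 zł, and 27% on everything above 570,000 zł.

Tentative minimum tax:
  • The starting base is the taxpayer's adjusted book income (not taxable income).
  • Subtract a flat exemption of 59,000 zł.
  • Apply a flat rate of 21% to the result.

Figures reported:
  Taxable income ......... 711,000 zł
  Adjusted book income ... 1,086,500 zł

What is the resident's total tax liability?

215,775 zł

Tentative minimum tax:
  Base (adjusted book income): 1,086,500 zł
  Less exemption 59,000 zł → base 1,027,500 zł
  1,027,500 zł × 21% = 215,775 zł

Mainline income levy:
  287,000 zł × 6% = 17,220 zł
  283,000 zł × 14% = 39,620 zł
  141,000 zł × 27% = 38,070 zł
  → 94,910 zł

215,775 zł > 94,910 zł, so the tentative minimum tax is the binding amount.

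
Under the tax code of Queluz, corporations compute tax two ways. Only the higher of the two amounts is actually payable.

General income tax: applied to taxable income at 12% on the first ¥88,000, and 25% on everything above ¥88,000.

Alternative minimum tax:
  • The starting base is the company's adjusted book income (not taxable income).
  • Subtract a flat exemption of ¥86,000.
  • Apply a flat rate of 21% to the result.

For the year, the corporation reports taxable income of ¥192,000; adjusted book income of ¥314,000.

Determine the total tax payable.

¥47,880

Alternative minimum tax:
  Base (adjusted book income): ¥314,000
  Less exemption ¥86,000 → base ¥228,000
  ¥228,000 × 21% = ¥47,880

General income tax:
  ¥88,000 × 12% = ¥10,560
  ¥104,000 × 25% = ¥26,000
  → ¥36,560

¥47,880 > ¥36,560, so the alternative minimum tax is the binding amount.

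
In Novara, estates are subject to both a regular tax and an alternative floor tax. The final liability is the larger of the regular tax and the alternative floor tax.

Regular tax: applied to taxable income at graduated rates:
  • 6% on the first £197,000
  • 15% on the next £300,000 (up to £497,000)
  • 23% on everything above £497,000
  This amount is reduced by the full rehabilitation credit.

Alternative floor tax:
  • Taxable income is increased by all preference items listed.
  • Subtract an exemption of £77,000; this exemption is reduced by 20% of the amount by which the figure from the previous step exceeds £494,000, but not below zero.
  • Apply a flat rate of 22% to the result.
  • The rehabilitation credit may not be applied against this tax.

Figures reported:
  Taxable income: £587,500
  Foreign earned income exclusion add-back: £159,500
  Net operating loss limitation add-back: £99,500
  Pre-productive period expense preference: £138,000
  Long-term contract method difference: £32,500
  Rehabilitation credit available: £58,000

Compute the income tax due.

Regular tax:
  £197,000 × 6% = £11,820
  £300,000 × 15% = £45,000
  £90,500 × 23% = £20,815
  → £77,635
  Less rehabilitation credit £58,000 → £19,635

Alternative floor tax:
  Adjusted income: £587,500 + £159,500 + £99,500 + £138,000 + £32,500 = £1,017,000
  Exemption: 20% × (£1,017,000 − £494,000) = £104,600 ≥ £77,000, so the exemption is fully phased out
  Base: £1,017,000 − £0 = £1,017,000
  £1,017,000 × 22% = £223,740

£223,740 > £19,635, so the alternative floor tax is the binding amount.

£223,740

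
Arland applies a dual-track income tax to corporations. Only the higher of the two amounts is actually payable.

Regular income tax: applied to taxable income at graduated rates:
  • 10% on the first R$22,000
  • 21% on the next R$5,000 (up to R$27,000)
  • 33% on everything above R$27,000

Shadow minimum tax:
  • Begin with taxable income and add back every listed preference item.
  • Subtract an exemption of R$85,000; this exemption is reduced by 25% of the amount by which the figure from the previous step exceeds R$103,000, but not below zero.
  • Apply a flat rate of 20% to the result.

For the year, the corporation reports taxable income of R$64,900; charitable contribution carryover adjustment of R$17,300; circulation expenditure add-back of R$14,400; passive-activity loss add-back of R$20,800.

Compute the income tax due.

Regular income tax:
  R$22,000 × 10% = R$2,200
  R$5,000 × 21% = R$1,050
  R$37,900 × 33% = R$12,507
  → R$15,757

Shadow minimum tax:
  Adjusted income: R$64,900 + R$17,300 + R$14,400 + R$20,800 = R$117,400
  Exemption: R$85,000 − 25% × (R$117,400 − R$103,000) = R$85,000 − R$3,600 = R$81,400
  Base: R$117,400 − R$81,400 = R$36,000
  R$36,000 × 20% = R$7,200

R$15,757 > R$7,200, so the regular income tax governs.

R$15,757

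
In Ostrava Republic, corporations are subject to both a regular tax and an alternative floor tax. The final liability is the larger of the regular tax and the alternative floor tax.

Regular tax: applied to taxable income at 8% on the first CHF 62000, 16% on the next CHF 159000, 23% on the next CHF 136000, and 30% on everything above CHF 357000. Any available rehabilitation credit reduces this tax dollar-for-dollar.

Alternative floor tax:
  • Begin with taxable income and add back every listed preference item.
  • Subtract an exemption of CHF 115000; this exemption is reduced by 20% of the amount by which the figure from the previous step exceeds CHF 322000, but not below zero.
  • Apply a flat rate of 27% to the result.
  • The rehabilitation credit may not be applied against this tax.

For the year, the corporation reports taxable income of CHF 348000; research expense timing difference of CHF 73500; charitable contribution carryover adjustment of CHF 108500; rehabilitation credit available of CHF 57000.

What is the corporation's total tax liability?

CHF 123282

Alternative floor tax:
  Adjusted income: CHF 348000 + CHF 73500 + CHF 108500 = CHF 530000
  Exemption: CHF 115000 − 20% × (CHF 530000 − CHF 322000) = CHF 115000 − CHF 41600 = CHF 73400
  Base: CHF 530000 − CHF 73400 = CHF 456600
  CHF 456600 × 27% = CHF 123282

Regular tax:
  CHF 62000 × 8% = CHF 4960
  CHF 159000 × 16% = CHF 25440
  CHF 127000 × 23% = CHF 29210
  → CHF 59610
  Less rehabilitation credit CHF 57000 → CHF 2610

CHF 123282 > CHF 2610, so the alternative floor tax is the binding amount.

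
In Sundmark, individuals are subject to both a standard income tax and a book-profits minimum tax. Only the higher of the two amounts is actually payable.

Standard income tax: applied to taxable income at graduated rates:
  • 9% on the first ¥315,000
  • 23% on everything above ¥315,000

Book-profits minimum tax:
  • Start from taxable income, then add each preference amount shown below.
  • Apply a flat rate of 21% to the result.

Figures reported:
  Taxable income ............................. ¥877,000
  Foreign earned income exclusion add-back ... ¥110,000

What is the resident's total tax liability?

¥207,270

Book-profits minimum tax:
  Adjusted income: ¥877,000 + ¥110,000 = ¥987,000
  ¥987,000 × 21% = ¥207,270

Standard income tax:
  ¥315,000 × 9% = ¥28,350
  ¥562,000 × 23% = ¥129,260
  → ¥157,610

¥207,270 > ¥157,610, so the book-profits minimum tax is the binding amount.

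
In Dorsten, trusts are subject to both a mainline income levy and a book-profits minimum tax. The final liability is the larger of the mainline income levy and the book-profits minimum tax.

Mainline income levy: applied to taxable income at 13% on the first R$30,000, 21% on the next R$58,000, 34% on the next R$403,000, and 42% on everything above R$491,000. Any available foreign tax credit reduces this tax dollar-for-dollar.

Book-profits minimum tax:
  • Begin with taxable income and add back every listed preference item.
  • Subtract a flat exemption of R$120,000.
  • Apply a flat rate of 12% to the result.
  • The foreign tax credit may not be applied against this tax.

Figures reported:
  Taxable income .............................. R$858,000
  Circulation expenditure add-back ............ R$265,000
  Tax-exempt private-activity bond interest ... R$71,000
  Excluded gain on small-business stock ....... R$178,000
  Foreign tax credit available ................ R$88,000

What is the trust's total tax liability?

R$219,240

Book-profits minimum tax:
  Adjusted income: R$858,000 + R$265,000 + R$71,000 + R$178,000 = R$1,372,000
  Less exemption R$120,000 → base R$1,252,000
  R$1,252,000 × 12% = R$150,240

Mainline income levy:
  R$30,000 × 13% = R$3,900
  R$58,000 × 21% = R$12,180
  R$403,000 × 34% = R$137,020
  R$367,000 × 42% = R$154,140
  → R$307,240
  Less foreign tax credit R$88,000 → R$219,240

R$219,240 > R$150,240, so the mainline income levy governs.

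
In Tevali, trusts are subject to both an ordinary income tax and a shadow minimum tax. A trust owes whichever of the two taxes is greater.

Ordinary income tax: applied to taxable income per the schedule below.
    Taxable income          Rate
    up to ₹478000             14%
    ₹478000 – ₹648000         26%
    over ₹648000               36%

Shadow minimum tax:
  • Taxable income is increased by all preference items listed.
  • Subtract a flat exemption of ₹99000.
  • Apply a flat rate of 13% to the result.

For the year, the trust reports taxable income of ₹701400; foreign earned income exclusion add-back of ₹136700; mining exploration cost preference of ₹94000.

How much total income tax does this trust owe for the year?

₹130344

Shadow minimum tax:
  Adjusted income: ₹701400 + ₹136700 + ₹94000 = ₹932100
  Less exemption ₹99000 → base ₹833100
  ₹833100 × 13% = ₹108303

Ordinary income tax:
  ₹478000 × 14% = ₹66920
  ₹170000 × 26% = ₹44200
  ₹53400 × 36% = ₹19224
  → ₹130344

₹130344 > ₹108303, so the ordinary income tax governs.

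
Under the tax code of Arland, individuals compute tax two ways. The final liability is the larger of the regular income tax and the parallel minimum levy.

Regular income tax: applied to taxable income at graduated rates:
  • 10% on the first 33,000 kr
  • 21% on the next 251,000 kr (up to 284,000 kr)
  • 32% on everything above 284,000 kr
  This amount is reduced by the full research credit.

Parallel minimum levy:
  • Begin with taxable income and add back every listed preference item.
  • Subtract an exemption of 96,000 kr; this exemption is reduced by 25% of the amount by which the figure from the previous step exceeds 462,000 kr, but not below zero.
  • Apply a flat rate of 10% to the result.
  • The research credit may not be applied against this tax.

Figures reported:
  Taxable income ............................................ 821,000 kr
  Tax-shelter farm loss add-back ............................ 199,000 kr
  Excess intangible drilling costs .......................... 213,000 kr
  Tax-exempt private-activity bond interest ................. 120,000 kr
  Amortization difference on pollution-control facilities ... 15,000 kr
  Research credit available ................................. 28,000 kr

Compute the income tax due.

Regular income tax:
  33,000 kr × 10% = 3,300 kr
  251,000 kr × 21% = 52,710 kr
  537,000 kr × 32% = 171,840 kr
  → 227,850 kr
  Less research credit 28,000 kr → 199,850 kr

Parallel minimum levy:
  Adjusted income: 821,000 kr + 199,000 kr + 213,000 kr + 120,000 kr + 15,000 kr = 1,368,000 kr
  Exemption: 25% × (1,368,000 kr − 462,000 kr) = 226,500 kr ≥ 96,000 kr, so the exemption is fully phased out
  Base: 1,368,000 kr − 0 kr = 1,368,000 kr
  1,368,000 kr × 10% = 136,800 kr

199,850 kr > 136,800 kr, so the regular income tax governs.

199,850 kr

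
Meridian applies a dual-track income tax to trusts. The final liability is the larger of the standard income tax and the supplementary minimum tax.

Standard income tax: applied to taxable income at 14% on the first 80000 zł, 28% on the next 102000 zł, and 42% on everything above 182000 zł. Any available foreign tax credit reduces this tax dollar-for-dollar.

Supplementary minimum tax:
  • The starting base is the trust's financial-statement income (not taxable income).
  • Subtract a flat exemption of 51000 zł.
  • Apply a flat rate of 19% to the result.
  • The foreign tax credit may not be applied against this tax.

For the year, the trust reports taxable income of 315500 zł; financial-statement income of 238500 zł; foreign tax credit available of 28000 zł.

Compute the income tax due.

Supplementary minimum tax:
  Base (financial-statement income): 238500 zł
  Less exemption 51000 zł → base 187500 zł
  187500 zł × 19% = 35625 zł

Standard income tax:
  80000 zł × 14% = 11200 zł
  102000 zł × 28% = 28560 zł
  133500 zł × 42% = 56070 zł
  → 95830 zł
  Less foreign tax credit 28000 zł → 67830 zł

67830 zł > 35625 zł, so the standard income tax governs.

67830 zł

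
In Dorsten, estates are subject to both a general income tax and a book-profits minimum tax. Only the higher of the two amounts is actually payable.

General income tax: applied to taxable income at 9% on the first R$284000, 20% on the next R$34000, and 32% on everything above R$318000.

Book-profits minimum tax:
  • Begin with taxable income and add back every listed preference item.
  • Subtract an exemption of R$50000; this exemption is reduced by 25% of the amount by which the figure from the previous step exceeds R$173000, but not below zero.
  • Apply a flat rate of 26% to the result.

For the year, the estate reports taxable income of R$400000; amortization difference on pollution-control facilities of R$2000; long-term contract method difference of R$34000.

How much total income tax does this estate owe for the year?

Book-profits minimum tax:
  Adjusted income: R$400000 + R$2000 + R$34000 = R$436000
  Exemption: 25% × (R$436000 − R$173000) = R$65750 ≥ R$50000, so the exemption is fully phased out
  Base: R$436000 − R$0 = R$436000
  R$436000 × 26% = R$113360

General income tax:
  R$284000 × 9% = R$25560
  R$34000 × 20% = R$6800
  R$82000 × 32% = R$26240
  → R$58600

R$113360 > R$58600, so the book-profits minimum tax is the binding amount.

R$113360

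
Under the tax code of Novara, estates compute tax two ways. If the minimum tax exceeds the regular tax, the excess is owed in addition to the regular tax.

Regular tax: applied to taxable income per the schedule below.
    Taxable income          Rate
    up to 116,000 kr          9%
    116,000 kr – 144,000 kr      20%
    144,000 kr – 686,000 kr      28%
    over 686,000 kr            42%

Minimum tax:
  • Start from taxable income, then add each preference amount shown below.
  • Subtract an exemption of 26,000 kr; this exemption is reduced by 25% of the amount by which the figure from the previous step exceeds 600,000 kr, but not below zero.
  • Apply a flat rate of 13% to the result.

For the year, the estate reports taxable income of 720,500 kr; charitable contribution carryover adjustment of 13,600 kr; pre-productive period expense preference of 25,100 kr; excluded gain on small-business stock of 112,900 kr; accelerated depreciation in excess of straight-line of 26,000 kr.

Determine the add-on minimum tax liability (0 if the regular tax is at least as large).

Minimum tax:
  Adjusted income: 720,500 kr + 13,600 kr + 25,100 kr + 112,900 kr + 26,000 kr = 898,100 kr
  Exemption: 25% × (898,100 kr − 600,000 kr) = 74,525 kr ≥ 26,000 kr, so the exemption is fully phased out
  Base: 898,100 kr − 0 kr = 898,100 kr
  898,100 kr × 13% = 116,753 kr

Regular tax:
  116,000 kr × 9% = 10,440 kr
  28,000 kr × 20% = 5,600 kr
  542,000 kr × 28% = 151,760 kr
  34,500 kr × 42% = 14,490 kr
  → 182,290 kr

116,753 kr ≤ 182,290 kr, so no add-on is due.

0 kr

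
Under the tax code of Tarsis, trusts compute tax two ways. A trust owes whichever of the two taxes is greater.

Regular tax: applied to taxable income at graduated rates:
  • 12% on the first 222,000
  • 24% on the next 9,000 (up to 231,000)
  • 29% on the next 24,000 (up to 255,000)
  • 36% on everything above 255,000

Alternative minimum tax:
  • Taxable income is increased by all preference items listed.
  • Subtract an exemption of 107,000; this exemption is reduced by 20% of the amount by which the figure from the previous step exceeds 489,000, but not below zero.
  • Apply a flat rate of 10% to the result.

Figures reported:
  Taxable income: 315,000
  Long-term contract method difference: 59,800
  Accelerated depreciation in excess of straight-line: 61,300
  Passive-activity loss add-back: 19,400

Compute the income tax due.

Regular tax:
  222,000 × 12% = 26,640
  9,000 × 24% = 2,160
  24,000 × 29% = 6,960
  60,000 × 36% = 21,600
  → 57,360

Alternative minimum tax:
  Adjusted income: 315,000 + 59,800 + 61,300 + 19,400 = 455,500
  Exemption: 455,500 ≤ 489,000, so full 107,000 applies
  Base: 455,500 − 107,000 = 348,500
  348,500 × 10% = 34,850

57,360 > 34,850, so the regular tax governs.

57,360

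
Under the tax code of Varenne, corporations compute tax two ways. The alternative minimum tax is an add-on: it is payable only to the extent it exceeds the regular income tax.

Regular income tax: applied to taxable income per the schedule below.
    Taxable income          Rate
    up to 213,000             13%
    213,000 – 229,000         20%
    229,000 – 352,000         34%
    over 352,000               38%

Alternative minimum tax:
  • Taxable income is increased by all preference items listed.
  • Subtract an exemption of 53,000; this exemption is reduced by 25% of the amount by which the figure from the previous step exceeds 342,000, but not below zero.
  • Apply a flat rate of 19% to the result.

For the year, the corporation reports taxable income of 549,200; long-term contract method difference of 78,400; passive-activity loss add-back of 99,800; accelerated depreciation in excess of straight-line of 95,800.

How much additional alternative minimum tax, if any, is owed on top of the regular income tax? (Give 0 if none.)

Regular income tax:
  213,000 × 13% = 27,690
  16,000 × 20% = 3,200
  123,000 × 34% = 41,820
  197,200 × 38% = 74,936
  → 147,646

Alternative minimum tax:
  Adjusted income: 549,200 + 78,400 + 99,800 + 95,800 = 823,200
  Exemption: 25% × (823,200 − 342,000) = 120,300 ≥ 53,000, so the exemption is fully phased out
  Base: 823,200 − 0 = 823,200
  823,200 × 19% = 156,408

Excess of alternative minimum tax over regular income tax: 156,408 − 147,646 = 8,762.

8,762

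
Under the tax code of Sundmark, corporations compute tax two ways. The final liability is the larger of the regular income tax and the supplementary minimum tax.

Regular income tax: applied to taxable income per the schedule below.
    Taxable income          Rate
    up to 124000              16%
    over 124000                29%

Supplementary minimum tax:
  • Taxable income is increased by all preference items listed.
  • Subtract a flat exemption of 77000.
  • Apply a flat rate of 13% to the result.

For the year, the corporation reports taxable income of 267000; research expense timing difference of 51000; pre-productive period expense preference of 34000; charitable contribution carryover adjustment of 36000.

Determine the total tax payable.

61310

Regular income tax:
  124000 × 16% = 19840
  143000 × 29% = 41470
  → 61310

Supplementary minimum tax:
  Adjusted income: 267000 + 51000 + 34000 + 36000 = 388000
  Less exemption 77000 → base 311000
  311000 × 13% = 40430

61310 > 40430, so the regular income tax governs.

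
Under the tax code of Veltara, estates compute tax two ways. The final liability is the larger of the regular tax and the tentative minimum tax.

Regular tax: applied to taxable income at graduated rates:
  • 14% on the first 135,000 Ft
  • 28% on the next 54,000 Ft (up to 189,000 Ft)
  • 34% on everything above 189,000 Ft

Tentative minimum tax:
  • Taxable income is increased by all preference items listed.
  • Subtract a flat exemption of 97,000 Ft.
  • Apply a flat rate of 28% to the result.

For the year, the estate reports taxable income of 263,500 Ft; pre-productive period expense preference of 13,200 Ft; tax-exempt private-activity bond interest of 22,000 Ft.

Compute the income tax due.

59,350 Ft

Regular tax:
  135,000 Ft × 14% = 18,900 Ft
  54,000 Ft × 28% = 15,120 Ft
  74,500 Ft × 34% = 25,330 Ft
  → 59,350 Ft

Tentative minimum tax:
  Adjusted income: 263,500 Ft + 13,200 Ft + 22,000 Ft = 298,700 Ft
  Less exemption 97,000 Ft → base 201,700 Ft
  201,700 Ft × 28% = 56,476 Ft

59,350 Ft > 56,476 Ft, so the regular tax governs.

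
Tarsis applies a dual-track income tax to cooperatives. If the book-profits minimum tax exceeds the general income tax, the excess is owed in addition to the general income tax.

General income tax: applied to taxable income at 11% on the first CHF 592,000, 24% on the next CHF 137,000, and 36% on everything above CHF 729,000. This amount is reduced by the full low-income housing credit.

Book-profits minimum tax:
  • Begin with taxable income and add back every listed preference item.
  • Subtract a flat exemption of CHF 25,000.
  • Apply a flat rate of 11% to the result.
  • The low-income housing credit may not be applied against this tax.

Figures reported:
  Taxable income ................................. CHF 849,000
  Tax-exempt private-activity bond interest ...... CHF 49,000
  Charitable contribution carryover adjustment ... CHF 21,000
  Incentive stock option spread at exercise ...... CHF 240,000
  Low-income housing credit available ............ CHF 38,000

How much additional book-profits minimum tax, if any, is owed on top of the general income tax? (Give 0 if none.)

CHF 21,540

General income tax:
  CHF 592,000 × 11% = CHF 65,120
  CHF 137,000 × 24% = CHF 32,880
  CHF 120,000 × 36% = CHF 43,200
  → CHF 141,200
  Less low-income housing credit CHF 38,000 → CHF 103,200

Book-profits minimum tax:
  Adjusted income: CHF 849,000 + CHF 49,000 + CHF 21,000 + CHF 240,000 = CHF 1,159,000
  Less exemption CHF 25,000 → base CHF 1,134,000
  CHF 1,134,000 × 11% = CHF 124,740

Excess of book-profits minimum tax over general income tax: CHF 124,740 − CHF 103,200 = CHF 21,540.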